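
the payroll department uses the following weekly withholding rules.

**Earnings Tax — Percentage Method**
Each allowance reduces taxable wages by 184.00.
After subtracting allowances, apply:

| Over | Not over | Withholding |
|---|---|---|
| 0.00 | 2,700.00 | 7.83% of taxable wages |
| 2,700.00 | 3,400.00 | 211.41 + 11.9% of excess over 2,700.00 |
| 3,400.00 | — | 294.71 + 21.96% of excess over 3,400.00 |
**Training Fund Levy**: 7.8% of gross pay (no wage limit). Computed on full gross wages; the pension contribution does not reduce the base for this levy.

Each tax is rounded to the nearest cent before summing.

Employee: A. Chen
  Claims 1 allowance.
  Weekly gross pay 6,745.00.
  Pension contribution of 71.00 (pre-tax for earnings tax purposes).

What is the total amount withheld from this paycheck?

Earnings Tax: taxable = 6,745.00 − 71.00 − 1×184.00 = 6,490.00
  294.71 + 21.96% × (6,490.00 − 3,400.00) = 294.71 + 21.96% × 3,090.00 = 973.27
Training Fund Levy: 7.8% × 6,745.00 = 526.11
Total: 973.27 + 526.11 = 1,499.38

1,499.38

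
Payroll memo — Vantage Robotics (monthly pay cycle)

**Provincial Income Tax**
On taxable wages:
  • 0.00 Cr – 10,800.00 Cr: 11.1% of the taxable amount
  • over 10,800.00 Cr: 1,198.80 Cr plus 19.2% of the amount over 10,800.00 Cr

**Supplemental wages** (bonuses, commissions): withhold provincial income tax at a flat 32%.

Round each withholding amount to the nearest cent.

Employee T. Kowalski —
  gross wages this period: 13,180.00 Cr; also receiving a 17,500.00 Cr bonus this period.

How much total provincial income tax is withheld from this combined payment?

Provincial Income Tax: taxable = 13,180.00 Cr
  1,198.80 Cr + 19.2% × (13,180.00 Cr − 10,800.00 Cr) = 1,198.80 Cr + 19.2% × 2,380.00 Cr = 1,655.76 Cr
Supplemental (32% flat on bonus): 32% × 17,500.00 Cr = 5,600.00 Cr
Total provincial income tax: 1,655.76 Cr + 5,600.00 Cr = 7,255.76 Cr

7,255.76 Cr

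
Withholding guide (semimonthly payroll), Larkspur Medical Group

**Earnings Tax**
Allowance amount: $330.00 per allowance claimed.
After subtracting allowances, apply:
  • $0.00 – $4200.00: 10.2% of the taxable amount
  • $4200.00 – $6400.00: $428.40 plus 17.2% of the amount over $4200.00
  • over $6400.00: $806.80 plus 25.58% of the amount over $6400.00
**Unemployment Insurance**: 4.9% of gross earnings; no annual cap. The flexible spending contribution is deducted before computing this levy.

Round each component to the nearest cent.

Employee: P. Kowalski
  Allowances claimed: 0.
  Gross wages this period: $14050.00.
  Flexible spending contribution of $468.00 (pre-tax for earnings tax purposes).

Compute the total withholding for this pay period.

Earnings Tax: taxable = $14050.00 − $468.00 = $13582.00
  $806.80 + 25.58% × ($13582.00 − $6400.00) = $806.80 + 25.58% × $7182.00 = $2643.96
Unemployment Insurance: 4.9% × $13582.00 = $665.52
Total: $2643.96 + $665.52 = $3309.48

$3309.48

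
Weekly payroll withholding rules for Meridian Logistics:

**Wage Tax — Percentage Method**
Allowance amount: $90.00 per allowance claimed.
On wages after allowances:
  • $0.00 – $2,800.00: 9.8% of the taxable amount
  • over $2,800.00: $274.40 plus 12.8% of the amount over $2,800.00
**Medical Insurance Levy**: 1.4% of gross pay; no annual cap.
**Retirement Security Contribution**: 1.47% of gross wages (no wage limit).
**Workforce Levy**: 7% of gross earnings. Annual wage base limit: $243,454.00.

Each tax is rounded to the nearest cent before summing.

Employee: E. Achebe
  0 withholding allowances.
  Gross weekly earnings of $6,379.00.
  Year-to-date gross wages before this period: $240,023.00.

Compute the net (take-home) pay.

$5,223.24

Wage Tax: taxable = $6,379.00
  $274.40 + 12.8% × ($6,379.00 − $2,800.00) = $274.40 + 12.8% × $3,579.00 = $732.51
Medical Insurance Levy: 1.4% × $6,379.00 = $89.31
Retirement Security Contribution: 1.47% × $6,379.00 = $93.77
Workforce Levy: cap $243,454.00 − YTD $240,023.00 = $3,431.00 subject; 7% × $3,431.00 = $240.17
Total withheld: $732.51 + $89.31 + $93.77 + $240.17 = $1,155.76
Net pay: $6,379.00 − $1,155.76 = $5,223.24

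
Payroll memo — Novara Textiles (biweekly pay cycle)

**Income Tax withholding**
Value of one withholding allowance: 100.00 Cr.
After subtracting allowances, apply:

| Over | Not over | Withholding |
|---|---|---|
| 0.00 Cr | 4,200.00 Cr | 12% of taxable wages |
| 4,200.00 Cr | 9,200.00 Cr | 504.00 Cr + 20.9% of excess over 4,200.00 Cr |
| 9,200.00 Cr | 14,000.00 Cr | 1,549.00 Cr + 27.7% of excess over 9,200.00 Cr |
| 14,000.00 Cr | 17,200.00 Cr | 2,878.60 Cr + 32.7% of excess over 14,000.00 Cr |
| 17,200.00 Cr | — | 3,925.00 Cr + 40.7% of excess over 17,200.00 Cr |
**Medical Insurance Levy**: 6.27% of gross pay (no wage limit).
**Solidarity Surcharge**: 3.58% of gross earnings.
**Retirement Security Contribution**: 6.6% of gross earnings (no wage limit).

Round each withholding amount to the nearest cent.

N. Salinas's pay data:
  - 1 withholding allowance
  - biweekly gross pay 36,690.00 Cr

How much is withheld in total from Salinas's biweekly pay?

Income Tax: taxable = 36,690.00 Cr − 1×100.00 Cr = 36,590.00 Cr
  3,925.00 Cr + 40.7% × (36,590.00 Cr − 17,200.00 Cr) = 3,925.00 Cr + 40.7% × 19,390.00 Cr = 11,816.73 Cr
Medical Insurance Levy: 6.27% × 36,690.00 Cr = 2,300.46 Cr
Solidarity Surcharge: 3.58% × 36,690.00 Cr = 1,313.50 Cr
Retirement Security Contribution: 6.6% × 36,690.00 Cr = 2,421.54 Cr
Total: 11,816.73 Cr + 2,300.46 Cr + 1,313.50 Cr + 2,421.54 Cr = 17,852.23 Cr

17,852.23 Cr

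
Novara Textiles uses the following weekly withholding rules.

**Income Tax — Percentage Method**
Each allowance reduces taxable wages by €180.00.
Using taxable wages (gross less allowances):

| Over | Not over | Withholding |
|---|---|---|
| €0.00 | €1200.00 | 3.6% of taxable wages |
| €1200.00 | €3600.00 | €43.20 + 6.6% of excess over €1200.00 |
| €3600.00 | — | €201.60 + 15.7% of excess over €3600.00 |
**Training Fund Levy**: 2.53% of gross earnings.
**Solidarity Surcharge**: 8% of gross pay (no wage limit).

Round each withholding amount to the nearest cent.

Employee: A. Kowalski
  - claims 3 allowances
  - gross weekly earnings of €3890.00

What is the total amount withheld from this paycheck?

€594.72

Income Tax: taxable = €3890.00 − 3×€180.00 = €3350.00
  €43.20 + 6.6% × (€3350.00 − €1200.00) = €43.20 + 6.6% × €2150.00 = €185.10
Training Fund Levy: 2.53% × €3890.00 = €98.42
Solidarity Surcharge: 8% × €3890.00 = €311.20
Total: €185.10 + €98.42 + €311.20 = €594.72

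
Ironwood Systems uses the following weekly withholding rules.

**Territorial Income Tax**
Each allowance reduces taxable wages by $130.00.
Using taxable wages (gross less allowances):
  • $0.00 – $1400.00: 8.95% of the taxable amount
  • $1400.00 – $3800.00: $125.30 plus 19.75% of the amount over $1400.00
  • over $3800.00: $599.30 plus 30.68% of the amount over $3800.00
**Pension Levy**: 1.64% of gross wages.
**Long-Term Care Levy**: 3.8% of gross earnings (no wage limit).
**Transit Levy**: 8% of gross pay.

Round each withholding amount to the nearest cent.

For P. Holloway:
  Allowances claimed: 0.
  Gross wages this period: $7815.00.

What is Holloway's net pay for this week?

Territorial Income Tax: taxable = $7815.00
  $599.30 + 30.68% × ($7815.00 − $3800.00) = $599.30 + 30.68% × $4015.00 = $1831.10
Pension Levy: 1.64% × $7815.00 = $128.17
Long-Term Care Levy: 3.8% × $7815.00 = $296.97
Transit Levy: 8% × $7815.00 = $625.20
Total withheld: $1831.10 + $128.17 + $296.97 + $625.20 = $2881.44
Net pay: $7815.00 − $2881.44 = $4933.56

$4933.56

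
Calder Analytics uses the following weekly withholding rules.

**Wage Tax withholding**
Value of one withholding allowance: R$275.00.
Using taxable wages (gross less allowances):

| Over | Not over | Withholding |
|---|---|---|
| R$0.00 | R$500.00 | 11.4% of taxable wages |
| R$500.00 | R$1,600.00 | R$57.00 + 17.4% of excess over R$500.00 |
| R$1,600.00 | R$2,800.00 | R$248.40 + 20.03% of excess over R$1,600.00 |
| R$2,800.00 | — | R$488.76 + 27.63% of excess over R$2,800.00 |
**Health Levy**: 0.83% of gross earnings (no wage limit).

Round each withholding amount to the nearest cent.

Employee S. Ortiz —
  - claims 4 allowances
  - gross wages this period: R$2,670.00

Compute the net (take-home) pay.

Wage Tax: taxable = R$2,670.00 − 4×R$275.00 = R$1,570.00
  R$57.00 + 17.4% × (R$1,570.00 − R$500.00) = R$57.00 + 17.4% × R$1,070.00 = R$243.18
Health Levy: 0.83% × R$2,670.00 = R$22.16
Total withheld: R$243.18 + R$22.16 = R$265.34
Net pay: R$2,670.00 − R$265.34 = R$2,404.66

R$2,404.66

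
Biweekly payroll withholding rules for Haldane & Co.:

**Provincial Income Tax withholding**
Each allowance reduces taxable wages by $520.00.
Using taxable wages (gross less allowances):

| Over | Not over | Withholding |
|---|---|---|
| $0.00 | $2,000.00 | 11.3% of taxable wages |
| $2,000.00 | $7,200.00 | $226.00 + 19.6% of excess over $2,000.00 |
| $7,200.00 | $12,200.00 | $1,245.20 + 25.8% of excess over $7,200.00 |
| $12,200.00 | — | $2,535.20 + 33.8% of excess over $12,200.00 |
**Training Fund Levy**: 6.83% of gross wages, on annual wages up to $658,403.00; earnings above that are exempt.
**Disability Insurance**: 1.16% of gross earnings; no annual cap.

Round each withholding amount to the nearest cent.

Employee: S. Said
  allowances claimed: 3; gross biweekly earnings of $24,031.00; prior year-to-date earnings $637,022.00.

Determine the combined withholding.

Provincial Income Tax: taxable = $24,031.00 − 3×$520.00 = $22,471.00
  $2,535.20 + 33.8% × ($22,471.00 − $12,200.00) = $2,535.20 + 33.8% × $10,271.00 = $6,006.80
Training Fund Levy: cap $658,403.00 − YTD $637,022.00 = $21,381.00 subject; 6.83% × $21,381.00 = $1,460.32
Disability Insurance: 1.16% × $24,031.00 = $278.76
Total: $6,006.80 + $1,460.32 + $278.76 = $7,745.88

$7,745.88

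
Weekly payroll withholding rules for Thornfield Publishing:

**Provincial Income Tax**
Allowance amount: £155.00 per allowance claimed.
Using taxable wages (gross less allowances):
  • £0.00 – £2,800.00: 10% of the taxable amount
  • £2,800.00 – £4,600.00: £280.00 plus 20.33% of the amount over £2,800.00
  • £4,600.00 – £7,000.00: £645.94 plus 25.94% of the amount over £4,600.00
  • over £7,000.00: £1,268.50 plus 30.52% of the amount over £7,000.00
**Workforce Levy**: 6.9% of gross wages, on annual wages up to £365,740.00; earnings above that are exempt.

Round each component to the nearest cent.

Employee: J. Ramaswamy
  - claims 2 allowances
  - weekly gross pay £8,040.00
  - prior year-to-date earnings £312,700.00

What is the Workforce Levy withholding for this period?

£554.76

Workforce Levy: 6.9% × £8,040.00 = £554.76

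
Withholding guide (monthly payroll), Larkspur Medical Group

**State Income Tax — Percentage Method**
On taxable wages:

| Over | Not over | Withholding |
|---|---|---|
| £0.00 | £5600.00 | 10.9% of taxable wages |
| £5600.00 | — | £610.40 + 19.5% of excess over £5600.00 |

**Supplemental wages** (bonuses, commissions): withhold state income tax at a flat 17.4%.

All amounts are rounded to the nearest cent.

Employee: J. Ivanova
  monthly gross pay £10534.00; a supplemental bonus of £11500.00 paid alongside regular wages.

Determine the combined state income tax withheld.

State Income Tax: taxable = £10534.00
  £610.40 + 19.5% × (£10534.00 − £5600.00) = £610.40 + 19.5% × £4934.00 = £1572.53
Supplemental (17.4% flat on bonus): 17.4% × £11500.00 = £2001.00
Total state income tax: £1572.53 + £2001.00 = £3573.53

£3573.53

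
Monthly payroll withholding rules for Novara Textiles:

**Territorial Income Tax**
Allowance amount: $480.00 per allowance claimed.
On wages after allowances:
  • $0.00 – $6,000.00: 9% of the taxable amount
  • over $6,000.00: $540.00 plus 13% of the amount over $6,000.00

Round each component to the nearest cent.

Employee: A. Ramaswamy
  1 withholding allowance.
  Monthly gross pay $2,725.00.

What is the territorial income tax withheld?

Territorial Income Tax: taxable = $2,725.00 − 1×$480.00 = $2,245.00
  9% × $2,245.00 = $202.05

$202.05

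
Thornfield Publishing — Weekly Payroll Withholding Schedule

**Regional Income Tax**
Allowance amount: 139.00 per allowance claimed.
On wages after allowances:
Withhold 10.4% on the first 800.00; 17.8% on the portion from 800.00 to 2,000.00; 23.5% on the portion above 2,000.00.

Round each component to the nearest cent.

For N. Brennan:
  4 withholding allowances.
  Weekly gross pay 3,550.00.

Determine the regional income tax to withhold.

Regional Income Tax: taxable = 3,550.00 − 4×139.00 = 2,994.00
  296.80 + 23.5% × (2,994.00 − 2,000.00) = 296.80 + 23.5% × 994.00 = 530.39

530.39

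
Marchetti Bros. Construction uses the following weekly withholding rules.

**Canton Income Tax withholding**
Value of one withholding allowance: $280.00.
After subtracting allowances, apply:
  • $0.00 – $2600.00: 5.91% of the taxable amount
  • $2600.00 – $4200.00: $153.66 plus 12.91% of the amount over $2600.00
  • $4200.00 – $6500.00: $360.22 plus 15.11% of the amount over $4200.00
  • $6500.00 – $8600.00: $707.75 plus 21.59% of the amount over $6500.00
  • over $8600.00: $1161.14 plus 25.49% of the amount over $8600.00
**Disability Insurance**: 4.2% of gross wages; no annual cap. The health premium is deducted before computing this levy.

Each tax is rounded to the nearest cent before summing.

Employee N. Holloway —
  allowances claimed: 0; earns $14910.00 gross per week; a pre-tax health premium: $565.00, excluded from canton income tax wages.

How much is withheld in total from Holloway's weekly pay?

$3228.03

Canton Income Tax: taxable = $14910.00 − $565.00 = $14345.00
  $1161.14 + 25.49% × ($14345.00 − $8600.00) = $1161.14 + 25.49% × $5745.00 = $2625.54
Disability Insurance: 4.2% × $14345.00 = $602.49
Total: $2625.54 + $602.49 = $3228.03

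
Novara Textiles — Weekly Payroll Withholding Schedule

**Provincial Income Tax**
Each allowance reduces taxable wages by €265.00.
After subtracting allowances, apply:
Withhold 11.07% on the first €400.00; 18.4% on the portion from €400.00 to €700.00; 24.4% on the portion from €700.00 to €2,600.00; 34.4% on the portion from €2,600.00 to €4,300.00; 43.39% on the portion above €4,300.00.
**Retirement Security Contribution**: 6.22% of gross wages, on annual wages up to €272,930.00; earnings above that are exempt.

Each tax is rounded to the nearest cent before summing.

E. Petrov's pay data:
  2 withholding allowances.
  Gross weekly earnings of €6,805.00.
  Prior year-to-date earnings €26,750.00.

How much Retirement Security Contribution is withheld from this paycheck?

Retirement Security Contribution: 6.22% × €6,805.00 = €423.27

€423.27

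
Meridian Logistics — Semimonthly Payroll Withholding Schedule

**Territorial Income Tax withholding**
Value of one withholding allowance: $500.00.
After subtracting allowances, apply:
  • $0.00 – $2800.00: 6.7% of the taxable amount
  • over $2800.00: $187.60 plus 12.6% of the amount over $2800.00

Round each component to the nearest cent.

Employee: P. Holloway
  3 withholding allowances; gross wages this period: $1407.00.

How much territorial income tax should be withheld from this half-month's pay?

$0.00

Territorial Income Tax: taxable = $1407.00 − 3×$500.00 = $-93.00
  Taxable ≤ 0 → $0.00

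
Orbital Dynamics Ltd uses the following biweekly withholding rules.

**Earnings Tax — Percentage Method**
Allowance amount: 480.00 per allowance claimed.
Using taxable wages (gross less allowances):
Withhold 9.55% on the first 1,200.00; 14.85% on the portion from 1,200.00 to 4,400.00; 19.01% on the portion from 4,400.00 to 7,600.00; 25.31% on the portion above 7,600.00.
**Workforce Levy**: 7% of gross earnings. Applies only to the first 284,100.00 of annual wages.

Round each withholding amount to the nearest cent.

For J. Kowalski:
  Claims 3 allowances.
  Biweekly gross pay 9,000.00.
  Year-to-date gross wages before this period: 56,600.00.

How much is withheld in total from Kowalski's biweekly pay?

Earnings Tax: taxable = 9,000.00 − 3×480.00 = 7,560.00
  589.80 + 19.01% × (7,560.00 − 4,400.00) = 589.80 + 19.01% × 3,160.00 = 1,190.52
Workforce Levy: 7% × 9,000.00 = 630.00
Total: 1,190.52 + 630.00 = 1,820.52

1,820.52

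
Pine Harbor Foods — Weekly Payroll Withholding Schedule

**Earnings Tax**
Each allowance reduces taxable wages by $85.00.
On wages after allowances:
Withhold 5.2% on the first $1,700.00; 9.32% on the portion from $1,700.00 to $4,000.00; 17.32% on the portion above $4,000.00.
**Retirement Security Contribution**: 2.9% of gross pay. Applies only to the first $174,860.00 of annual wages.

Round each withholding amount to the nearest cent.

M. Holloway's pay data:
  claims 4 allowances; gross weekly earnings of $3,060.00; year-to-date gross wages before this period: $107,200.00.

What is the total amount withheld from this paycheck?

Earnings Tax: taxable = $3,060.00 − 4×$85.00 = $2,720.00
  $88.40 + 9.32% × ($2,720.00 − $1,700.00) = $88.40 + 9.32% × $1,020.00 = $183.46
Retirement Security Contribution: 2.9% × $3,060.00 = $88.74
Total: $183.46 + $88.74 = $272.20

$272.20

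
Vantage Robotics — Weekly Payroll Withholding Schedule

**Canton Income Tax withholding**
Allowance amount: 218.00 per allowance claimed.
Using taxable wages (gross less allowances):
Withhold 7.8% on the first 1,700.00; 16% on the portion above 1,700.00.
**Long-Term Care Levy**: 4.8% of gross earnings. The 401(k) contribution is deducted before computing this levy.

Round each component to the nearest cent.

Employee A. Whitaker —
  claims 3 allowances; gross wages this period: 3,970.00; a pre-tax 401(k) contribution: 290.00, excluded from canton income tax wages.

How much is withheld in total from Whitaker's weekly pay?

521.40

Canton Income Tax: taxable = 3,970.00 − 290.00 − 3×218.00 = 3,026.00
  132.60 + 16% × (3,026.00 − 1,700.00) = 132.60 + 16% × 1,326.00 = 344.76
Long-Term Care Levy: 4.8% × 3,680.00 = 176.64
Total: 344.76 + 176.64 = 521.40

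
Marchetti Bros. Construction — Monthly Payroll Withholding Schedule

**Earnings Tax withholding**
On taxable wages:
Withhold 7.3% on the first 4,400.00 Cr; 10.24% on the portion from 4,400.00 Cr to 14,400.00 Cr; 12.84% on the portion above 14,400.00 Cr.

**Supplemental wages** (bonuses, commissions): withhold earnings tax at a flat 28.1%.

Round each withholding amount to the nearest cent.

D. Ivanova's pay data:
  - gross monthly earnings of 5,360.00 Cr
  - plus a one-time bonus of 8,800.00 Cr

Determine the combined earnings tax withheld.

2,892.30 Cr

Earnings Tax: taxable = 5,360.00 Cr
  321.20 Cr + 10.24% × (5,360.00 Cr − 4,400.00 Cr) = 321.20 Cr + 10.24% × 960.00 Cr = 419.50 Cr
Supplemental (28.1% flat on bonus): 28.1% × 8,800.00 Cr = 2,472.80 Cr
Total earnings tax: 419.50 Cr + 2,472.80 Cr = 2,892.30 Cr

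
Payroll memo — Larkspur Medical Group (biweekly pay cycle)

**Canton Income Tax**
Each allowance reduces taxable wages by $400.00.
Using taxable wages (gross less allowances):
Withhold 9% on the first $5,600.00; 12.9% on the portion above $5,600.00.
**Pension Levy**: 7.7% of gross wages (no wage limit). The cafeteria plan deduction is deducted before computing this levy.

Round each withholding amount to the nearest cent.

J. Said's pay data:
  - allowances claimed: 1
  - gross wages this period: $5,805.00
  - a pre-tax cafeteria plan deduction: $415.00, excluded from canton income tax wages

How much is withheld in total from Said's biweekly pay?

Canton Income Tax: taxable = $5,805.00 − $415.00 − 1×$400.00 = $4,990.00
  9% × $4,990.00 = $449.10
Pension Levy: 7.7% × $5,390.00 = $415.03
Total: $449.10 + $415.03 = $864.13

$864.13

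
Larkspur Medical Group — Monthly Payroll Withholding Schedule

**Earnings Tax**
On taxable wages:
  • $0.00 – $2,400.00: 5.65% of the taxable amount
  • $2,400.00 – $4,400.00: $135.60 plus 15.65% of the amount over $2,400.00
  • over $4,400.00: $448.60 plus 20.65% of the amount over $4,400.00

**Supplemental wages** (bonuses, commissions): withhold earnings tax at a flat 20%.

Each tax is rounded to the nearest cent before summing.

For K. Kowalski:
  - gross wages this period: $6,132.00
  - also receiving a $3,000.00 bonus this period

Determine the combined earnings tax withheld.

$1,406.26

Earnings Tax: taxable = $6,132.00
  $448.60 + 20.65% × ($6,132.00 − $4,400.00) = $448.60 + 20.65% × $1,732.00 = $806.26
Supplemental (20% flat on bonus): 20% × $3,000.00 = $600.00
Total earnings tax: $806.26 + $600.00 = $1,406.26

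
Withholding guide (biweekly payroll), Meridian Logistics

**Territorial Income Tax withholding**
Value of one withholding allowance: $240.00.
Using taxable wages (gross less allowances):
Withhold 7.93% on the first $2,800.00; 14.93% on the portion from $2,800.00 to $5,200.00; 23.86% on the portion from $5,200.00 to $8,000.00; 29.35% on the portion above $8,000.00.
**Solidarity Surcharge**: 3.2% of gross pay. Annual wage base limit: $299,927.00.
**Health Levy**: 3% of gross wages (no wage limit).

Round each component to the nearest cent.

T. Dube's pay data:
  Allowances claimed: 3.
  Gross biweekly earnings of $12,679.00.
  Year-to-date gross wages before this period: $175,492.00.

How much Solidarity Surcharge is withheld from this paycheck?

Solidarity Surcharge: 3.2% × $12,679.00 = $405.73

$405.73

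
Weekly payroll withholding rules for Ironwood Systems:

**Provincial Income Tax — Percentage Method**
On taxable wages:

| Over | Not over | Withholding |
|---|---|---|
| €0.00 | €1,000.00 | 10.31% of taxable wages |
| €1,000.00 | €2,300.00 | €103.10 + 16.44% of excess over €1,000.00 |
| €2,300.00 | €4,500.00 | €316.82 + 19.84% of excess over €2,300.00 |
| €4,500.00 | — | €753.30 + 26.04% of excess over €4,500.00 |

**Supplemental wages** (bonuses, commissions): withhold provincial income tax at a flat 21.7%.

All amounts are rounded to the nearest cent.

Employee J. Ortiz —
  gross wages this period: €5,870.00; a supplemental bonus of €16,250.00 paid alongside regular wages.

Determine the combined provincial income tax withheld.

€4,636.30

Provincial Income Tax: taxable = €5,870.00
  €753.30 + 26.04% × (€5,870.00 − €4,500.00) = €753.30 + 26.04% × €1,370.00 = €1,110.05
Supplemental (21.7% flat on bonus): 21.7% × €16,250.00 = €3,526.25
Total provincial income tax: €1,110.05 + €3,526.25 = €4,636.30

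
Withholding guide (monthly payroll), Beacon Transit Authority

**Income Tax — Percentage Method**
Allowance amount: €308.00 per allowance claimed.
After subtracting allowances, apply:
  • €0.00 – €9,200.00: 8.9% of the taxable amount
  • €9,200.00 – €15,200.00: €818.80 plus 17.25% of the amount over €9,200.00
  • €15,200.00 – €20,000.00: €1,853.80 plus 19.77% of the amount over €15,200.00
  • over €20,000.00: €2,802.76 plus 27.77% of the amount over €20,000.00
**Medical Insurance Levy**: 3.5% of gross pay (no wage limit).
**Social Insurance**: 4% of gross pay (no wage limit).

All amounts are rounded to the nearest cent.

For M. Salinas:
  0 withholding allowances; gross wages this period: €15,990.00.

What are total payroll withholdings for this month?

Income Tax: taxable = €15,990.00
  €1,853.80 + 19.77% × (€15,990.00 − €15,200.00) = €1,853.80 + 19.77% × €790.00 = €2,009.98
Medical Insurance Levy: 3.5% × €15,990.00 = €559.65
Social Insurance: 4% × €15,990.00 = €639.60
Total: €2,009.98 + €559.65 + €639.60 = €3,209.23

€3,209.23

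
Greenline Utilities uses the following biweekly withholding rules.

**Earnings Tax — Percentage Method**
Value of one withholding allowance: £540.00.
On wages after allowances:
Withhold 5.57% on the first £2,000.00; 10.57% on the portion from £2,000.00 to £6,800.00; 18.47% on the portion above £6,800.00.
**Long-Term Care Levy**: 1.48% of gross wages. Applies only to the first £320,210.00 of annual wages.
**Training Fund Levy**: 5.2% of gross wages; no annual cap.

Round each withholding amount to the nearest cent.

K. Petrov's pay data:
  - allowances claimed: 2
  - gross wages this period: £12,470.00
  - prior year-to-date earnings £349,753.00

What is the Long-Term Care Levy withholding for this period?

Long-Term Care Levy: YTD £349,753.00 ≥ cap £320,210.00 → £0.00

£0.00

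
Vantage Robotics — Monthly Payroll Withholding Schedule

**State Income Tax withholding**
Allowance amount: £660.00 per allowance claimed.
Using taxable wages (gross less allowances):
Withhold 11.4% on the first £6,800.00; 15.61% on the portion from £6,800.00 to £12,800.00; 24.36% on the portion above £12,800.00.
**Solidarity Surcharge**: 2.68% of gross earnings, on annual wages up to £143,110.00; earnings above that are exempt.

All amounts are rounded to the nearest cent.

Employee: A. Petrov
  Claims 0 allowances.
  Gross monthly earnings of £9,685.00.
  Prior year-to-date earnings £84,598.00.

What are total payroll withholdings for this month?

State Income Tax: taxable = £9,685.00
  £775.20 + 15.61% × (£9,685.00 − £6,800.00) = £775.20 + 15.61% × £2,885.00 = £1,225.55
Solidarity Surcharge: 2.68% × £9,685.00 = £259.56
Total: £1,225.55 + £259.56 = £1,485.11

£1,485.11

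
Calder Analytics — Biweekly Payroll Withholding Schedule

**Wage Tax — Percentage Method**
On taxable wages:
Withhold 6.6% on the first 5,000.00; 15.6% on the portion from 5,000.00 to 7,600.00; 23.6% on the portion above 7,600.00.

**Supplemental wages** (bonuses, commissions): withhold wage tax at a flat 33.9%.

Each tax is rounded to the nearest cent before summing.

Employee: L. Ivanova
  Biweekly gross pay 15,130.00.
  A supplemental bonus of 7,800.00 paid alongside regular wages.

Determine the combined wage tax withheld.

Wage Tax: taxable = 15,130.00
  735.60 + 23.6% × (15,130.00 − 7,600.00) = 735.60 + 23.6% × 7,530.00 = 2,512.68
Supplemental (33.9% flat on bonus): 33.9% × 7,800.00 = 2,644.20
Total wage tax: 2,512.68 + 2,644.20 = 5,156.88

5,156.88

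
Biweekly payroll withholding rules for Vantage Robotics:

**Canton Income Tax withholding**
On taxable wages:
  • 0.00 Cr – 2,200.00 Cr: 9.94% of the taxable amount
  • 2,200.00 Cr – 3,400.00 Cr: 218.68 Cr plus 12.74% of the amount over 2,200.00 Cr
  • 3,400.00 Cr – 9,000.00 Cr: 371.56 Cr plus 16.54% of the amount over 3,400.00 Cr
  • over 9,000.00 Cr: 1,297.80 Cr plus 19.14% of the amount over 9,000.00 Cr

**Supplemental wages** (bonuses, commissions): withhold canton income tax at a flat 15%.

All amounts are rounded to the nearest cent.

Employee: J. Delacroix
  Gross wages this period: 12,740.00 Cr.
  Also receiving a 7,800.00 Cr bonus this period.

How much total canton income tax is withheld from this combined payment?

Canton Income Tax: taxable = 12,740.00 Cr
  1,297.80 Cr + 19.14% × (12,740.00 Cr − 9,000.00 Cr) = 1,297.80 Cr + 19.14% × 3,740.00 Cr = 2,013.64 Cr
Supplemental (15% flat on bonus): 15% × 7,800.00 Cr = 1,170.00 Cr
Total canton income tax: 2,013.64 Cr + 1,170.00 Cr = 3,183.64 Cr

3,183.64 Cr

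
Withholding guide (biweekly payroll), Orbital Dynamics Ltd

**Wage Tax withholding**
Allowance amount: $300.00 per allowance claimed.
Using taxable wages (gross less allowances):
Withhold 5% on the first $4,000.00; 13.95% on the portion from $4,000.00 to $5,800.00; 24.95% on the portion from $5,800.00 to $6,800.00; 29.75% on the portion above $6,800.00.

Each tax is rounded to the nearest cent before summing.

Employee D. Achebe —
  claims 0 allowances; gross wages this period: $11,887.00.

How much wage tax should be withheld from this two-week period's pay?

Wage Tax: taxable = $11,887.00
  $700.60 + 29.75% × ($11,887.00 − $6,800.00) = $700.60 + 29.75% × $5,087.00 = $2,213.98

$2,213.98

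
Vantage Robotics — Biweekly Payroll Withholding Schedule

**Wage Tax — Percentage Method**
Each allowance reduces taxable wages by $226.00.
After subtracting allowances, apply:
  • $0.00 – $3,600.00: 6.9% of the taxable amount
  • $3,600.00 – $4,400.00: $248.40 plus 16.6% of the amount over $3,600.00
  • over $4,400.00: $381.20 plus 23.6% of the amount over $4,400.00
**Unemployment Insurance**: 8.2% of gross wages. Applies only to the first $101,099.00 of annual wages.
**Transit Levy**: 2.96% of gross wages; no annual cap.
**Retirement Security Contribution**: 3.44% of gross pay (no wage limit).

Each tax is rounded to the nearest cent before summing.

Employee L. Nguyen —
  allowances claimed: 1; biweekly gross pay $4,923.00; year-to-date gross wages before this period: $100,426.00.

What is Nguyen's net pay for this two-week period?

Wage Tax: taxable = $4,923.00 − 1×$226.00 = $4,697.00
  $381.20 + 23.6% × ($4,697.00 − $4,400.00) = $381.20 + 23.6% × $297.00 = $451.29
Unemployment Insurance: cap $101,099.00 − YTD $100,426.00 = $673.00 subject; 8.2% × $673.00 = $55.19
Transit Levy: 2.96% × $4,923.00 = $145.72
Retirement Security Contribution: 3.44% × $4,923.00 = $169.35
Total withheld: $451.29 + $55.19 + $145.72 + $169.35 = $821.55
Net pay: $4,923.00 − $821.55 = $4,101.45

$4,101.45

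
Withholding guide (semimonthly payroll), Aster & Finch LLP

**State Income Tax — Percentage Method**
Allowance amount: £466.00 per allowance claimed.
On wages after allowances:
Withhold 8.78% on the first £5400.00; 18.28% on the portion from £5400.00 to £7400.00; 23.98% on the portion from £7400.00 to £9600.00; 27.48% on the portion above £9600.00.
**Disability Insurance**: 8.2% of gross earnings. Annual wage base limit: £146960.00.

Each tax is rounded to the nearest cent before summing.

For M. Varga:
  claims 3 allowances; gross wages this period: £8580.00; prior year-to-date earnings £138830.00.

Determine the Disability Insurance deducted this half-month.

Disability Insurance: cap £146960.00 − YTD £138830.00 = £8130.00 subject; 8.2% × £8130.00 = £666.66

£666.66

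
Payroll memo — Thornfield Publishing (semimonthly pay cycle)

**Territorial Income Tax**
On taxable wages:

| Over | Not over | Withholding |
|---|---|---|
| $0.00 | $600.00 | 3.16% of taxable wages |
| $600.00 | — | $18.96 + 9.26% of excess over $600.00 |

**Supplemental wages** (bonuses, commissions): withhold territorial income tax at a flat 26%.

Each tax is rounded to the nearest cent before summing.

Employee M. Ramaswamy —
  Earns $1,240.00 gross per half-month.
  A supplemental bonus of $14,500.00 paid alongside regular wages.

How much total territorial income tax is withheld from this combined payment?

Territorial Income Tax: taxable = $1,240.00
  $18.96 + 9.26% × ($1,240.00 − $600.00) = $18.96 + 9.26% × $640.00 = $78.22
Supplemental (26% flat on bonus): 26% × $14,500.00 = $3,770.00
Total territorial income tax: $78.22 + $3,770.00 = $3,848.22

$3,848.22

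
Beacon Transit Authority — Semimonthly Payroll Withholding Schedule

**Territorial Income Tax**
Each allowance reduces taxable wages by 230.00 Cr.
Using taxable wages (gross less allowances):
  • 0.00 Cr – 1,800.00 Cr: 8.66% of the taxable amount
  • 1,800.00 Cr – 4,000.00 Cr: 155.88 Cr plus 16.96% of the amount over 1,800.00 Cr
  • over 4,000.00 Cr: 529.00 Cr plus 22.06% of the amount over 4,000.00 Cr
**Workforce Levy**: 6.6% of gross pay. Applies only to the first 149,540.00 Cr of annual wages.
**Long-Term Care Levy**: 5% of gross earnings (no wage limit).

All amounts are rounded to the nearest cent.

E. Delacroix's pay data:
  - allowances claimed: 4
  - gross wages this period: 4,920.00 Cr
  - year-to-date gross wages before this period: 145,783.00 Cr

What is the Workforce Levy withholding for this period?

Workforce Levy: cap 149,540.00 Cr − YTD 145,783.00 Cr = 3,757.00 Cr subject; 6.6% × 3,757.00 Cr = 247.96 Cr

247.96 Cr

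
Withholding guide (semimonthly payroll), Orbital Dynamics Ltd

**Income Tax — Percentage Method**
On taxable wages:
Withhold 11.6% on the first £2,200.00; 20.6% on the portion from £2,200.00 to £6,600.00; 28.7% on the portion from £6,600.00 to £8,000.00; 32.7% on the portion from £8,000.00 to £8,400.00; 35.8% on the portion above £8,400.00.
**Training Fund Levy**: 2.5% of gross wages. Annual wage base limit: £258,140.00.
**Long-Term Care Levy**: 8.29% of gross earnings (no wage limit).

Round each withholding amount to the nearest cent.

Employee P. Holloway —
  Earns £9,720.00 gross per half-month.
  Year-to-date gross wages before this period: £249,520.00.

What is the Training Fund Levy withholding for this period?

£215.50

Training Fund Levy: cap £258,140.00 − YTD £249,520.00 = £8,620.00 subject; 2.5% × £8,620.00 = £215.50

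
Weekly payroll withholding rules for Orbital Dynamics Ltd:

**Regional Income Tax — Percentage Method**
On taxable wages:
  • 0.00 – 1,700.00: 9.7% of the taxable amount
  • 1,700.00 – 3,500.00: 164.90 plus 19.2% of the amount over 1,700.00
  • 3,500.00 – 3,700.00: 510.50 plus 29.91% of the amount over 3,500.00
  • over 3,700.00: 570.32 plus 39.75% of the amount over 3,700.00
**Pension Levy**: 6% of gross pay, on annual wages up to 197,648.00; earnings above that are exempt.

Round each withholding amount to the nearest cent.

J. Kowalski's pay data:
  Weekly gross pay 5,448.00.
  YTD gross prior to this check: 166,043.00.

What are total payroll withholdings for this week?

1,592.03

Regional Income Tax: taxable = 5,448.00
  570.32 + 39.75% × (5,448.00 − 3,700.00) = 570.32 + 39.75% × 1,748.00 = 1,265.15
Pension Levy: 6% × 5,448.00 = 326.88
Total: 1,265.15 + 326.88 = 1,592.03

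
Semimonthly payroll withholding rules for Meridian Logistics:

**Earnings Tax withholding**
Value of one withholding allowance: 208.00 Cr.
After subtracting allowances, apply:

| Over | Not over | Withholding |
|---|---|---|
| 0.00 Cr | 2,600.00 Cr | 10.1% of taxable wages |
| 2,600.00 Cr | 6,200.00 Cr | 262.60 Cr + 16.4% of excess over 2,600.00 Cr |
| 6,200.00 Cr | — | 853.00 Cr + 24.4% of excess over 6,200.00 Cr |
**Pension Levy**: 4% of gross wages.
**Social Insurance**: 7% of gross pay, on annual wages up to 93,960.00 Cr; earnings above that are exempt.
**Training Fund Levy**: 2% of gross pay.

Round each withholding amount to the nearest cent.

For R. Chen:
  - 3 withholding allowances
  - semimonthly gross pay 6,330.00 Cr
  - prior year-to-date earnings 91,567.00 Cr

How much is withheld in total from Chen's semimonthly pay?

1,319.29 Cr

Earnings Tax: taxable = 6,330.00 Cr − 3×208.00 Cr = 5,706.00 Cr
  262.60 Cr + 16.4% × (5,706.00 Cr − 2,600.00 Cr) = 262.60 Cr + 16.4% × 3,106.00 Cr = 771.98 Cr
Pension Levy: 4% × 6,330.00 Cr = 253.20 Cr
Social Insurance: cap 93,960.00 Cr − YTD 91,567.00 Cr = 2,393.00 Cr subject; 7% × 2,393.00 Cr = 167.51 Cr
Training Fund Levy: 2% × 6,330.00 Cr = 126.60 Cr
Total: 771.98 Cr + 253.20 Cr + 167.51 Cr + 126.60 Cr = 1,319.29 Cr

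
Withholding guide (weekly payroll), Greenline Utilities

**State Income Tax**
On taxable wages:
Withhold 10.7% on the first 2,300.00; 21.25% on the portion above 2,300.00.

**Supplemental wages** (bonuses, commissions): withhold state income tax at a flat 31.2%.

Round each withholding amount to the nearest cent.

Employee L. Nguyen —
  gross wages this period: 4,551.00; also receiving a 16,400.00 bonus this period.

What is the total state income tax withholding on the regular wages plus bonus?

5,841.24

State Income Tax: taxable = 4,551.00
  246.10 + 21.25% × (4,551.00 − 2,300.00) = 246.10 + 21.25% × 2,251.00 = 724.44
Supplemental (31.2% flat on bonus): 31.2% × 16,400.00 = 5,116.80
Total state income tax: 724.44 + 5,116.80 = 5,841.24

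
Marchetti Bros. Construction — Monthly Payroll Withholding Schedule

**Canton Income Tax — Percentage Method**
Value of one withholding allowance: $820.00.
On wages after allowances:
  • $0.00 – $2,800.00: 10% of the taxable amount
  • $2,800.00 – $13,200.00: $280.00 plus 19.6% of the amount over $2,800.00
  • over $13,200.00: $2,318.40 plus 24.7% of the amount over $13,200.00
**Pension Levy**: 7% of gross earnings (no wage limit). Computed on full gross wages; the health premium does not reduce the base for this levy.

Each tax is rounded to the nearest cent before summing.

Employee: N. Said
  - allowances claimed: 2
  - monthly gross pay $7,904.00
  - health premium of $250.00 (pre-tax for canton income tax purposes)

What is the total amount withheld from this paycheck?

Canton Income Tax: taxable = $7,904.00 − $250.00 − 2×$820.00 = $6,014.00
  $280.00 + 19.6% × ($6,014.00 − $2,800.00) = $280.00 + 19.6% × $3,214.00 = $909.94
Pension Levy: 7% × $7,904.00 = $553.28
Total: $909.94 + $553.28 = $1,463.22

$1,463.22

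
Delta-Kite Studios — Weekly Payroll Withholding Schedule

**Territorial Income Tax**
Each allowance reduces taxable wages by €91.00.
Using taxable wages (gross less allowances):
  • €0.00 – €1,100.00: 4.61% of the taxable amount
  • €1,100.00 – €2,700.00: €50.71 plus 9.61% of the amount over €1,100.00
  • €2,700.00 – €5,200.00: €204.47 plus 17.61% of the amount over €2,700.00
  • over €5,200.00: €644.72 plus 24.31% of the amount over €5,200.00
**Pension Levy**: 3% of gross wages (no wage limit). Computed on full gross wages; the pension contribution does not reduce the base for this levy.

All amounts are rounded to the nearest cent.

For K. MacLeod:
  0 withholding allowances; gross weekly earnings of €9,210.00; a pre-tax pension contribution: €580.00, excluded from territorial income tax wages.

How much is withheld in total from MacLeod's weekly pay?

Territorial Income Tax: taxable = €9,210.00 − €580.00 = €8,630.00
  €644.72 + 24.31% × (€8,630.00 − €5,200.00) = €644.72 + 24.31% × €3,430.00 = €1,478.55
Pension Levy: 3% × €9,210.00 = €276.30
Total: €1,478.55 + €276.30 = €1,754.85

€1,754.85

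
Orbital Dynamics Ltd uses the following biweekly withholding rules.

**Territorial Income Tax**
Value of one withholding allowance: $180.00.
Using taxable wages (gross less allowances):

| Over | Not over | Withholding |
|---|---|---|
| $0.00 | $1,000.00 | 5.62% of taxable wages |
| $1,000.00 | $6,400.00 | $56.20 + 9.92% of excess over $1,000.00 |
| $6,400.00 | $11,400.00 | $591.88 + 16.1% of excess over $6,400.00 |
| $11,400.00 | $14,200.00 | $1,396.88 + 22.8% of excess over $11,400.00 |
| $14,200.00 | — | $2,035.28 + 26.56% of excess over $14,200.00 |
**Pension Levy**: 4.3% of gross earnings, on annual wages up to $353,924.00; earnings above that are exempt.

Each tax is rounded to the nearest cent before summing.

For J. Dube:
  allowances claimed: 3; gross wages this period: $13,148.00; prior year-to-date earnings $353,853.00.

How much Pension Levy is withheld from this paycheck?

$3.05

Pension Levy: cap $353,924.00 − YTD $353,853.00 = $71.00 subject; 4.3% × $71.00 = $3.05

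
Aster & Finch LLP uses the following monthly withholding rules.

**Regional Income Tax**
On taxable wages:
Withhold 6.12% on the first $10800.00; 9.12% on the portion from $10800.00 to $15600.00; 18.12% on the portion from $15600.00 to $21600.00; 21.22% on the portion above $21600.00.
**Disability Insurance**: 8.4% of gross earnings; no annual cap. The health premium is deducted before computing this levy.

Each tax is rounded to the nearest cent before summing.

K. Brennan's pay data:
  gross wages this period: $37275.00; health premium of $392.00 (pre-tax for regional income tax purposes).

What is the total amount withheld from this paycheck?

Regional Income Tax: taxable = $37275.00 − $392.00 = $36883.00
  $2185.92 + 21.22% × ($36883.00 − $21600.00) = $2185.92 + 21.22% × $15283.00 = $5428.97
Disability Insurance: 8.4% × $36883.00 = $3098.17
Total: $5428.97 + $3098.17 = $8527.14

$8527.14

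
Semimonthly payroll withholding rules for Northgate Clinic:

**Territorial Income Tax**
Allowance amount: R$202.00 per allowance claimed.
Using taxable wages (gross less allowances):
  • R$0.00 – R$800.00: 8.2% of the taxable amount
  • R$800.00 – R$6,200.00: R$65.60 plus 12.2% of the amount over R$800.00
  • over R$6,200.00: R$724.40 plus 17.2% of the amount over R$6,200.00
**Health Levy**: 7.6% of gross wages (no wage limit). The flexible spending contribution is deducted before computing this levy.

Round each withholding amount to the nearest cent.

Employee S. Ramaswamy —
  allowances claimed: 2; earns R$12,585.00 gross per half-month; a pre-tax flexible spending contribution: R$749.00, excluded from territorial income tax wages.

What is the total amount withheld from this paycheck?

Territorial Income Tax: taxable = R$12,585.00 − R$749.00 − 2×R$202.00 = R$11,432.00
  R$724.40 + 17.2% × (R$11,432.00 − R$6,200.00) = R$724.40 + 17.2% × R$5,232.00 = R$1,624.30
Health Levy: 7.6% × R$11,836.00 = R$899.54
Total: R$1,624.30 + R$899.54 = R$2,523.84

R$2,523.84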